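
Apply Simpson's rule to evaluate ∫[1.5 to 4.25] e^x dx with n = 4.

f(x) = e^x
a = 1.5, b = 4.25, n = 4
h = (b - a)/n = 0.687500

Simpson's rule: (h/3)[f(x₀) + 4f(x₁) + 2f(x₂) + ... + f(xₙ)]

x_0 = 1.5000, f(x_0) = 4.481689, coefficient = 1
x_1 = 2.1875, f(x_1) = 8.912903, coefficient = 4
x_2 = 2.8750, f(x_2) = 17.725424, coefficient = 2
x_3 = 3.5625, f(x_3) = 35.251215, coefficient = 4
x_4 = 4.2500, f(x_4) = 70.105412, coefficient = 1

I ≈ (0.687500/3) × 286.694422 = 65.700805
Exact value: 65.623723
Error: 0.077082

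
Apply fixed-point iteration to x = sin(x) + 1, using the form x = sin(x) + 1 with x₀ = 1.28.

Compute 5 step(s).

Equation: x = sin(x) + 1
Fixed-point form: x = sin(x) + 1
x₀ = 1.28

x_1 = g(1.280000) = 1.958016
x_2 = g(1.958016) = 1.925963
x_3 = g(1.925963) = 1.937589
x_4 = g(1.937589) = 1.933482
x_5 = g(1.933482) = 1.934947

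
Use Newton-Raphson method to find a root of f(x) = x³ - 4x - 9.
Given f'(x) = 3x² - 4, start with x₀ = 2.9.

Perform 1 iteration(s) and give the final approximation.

f(x) = x³ - 4x - 9
f'(x) = 3x² - 4
x₀ = 2.9

Newton-Raphson formula: x_{n+1} = x_n - f(x_n)/f'(x_n)

Iteration 1:
  f(2.900000) = 3.789000
  f'(2.900000) = 21.230000
  x_1 = 2.900000 - 3.789000/21.230000 = 2.721526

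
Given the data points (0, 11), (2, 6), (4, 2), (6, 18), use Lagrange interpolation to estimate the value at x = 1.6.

Lagrange interpolation formula:
P(x) = Σ yᵢ × Lᵢ(x)
where Lᵢ(x) = Π_{j≠i} (x - xⱼ)/(xᵢ - xⱼ)

L_0(1.6) = (1.6 - 2)/(0 - 2) × (1.6 - 4)/(0 - 4) × (1.6 - 6)/(0 - 6) = 0.088000
L_1(1.6) = (1.6 - 0)/(2 - 0) × (1.6 - 4)/(2 - 4) × (1.6 - 6)/(2 - 6) = 1.056000
L_2(1.6) = (1.6 - 0)/(4 - 0) × (1.6 - 2)/(4 - 2) × (1.6 - 6)/(4 - 6) = -0.176000
L_3(1.6) = (1.6 - 0)/(6 - 0) × (1.6 - 2)/(6 - 2) × (1.6 - 4)/(6 - 4) = 0.032000

P(1.6) = 11×L_0(1.6) + 6×L_1(1.6) + 2×L_2(1.6) + 18×L_3(1.6)
P(1.6) = 7.528000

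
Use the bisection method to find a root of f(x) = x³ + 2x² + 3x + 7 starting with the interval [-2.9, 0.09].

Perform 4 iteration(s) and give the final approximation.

f(x) = x³ + 2x² + 3x + 7
Initial interval: [-2.9, 0.09]

Iteration 1:
  c_1 = (-2.900000 + 0.090000)/2 = -1.405000
  f(c_1) = f(-1.405000) = 3.959545
  f(a) × f(c) < 0, new interval: [-2.900000, -1.405000]
Iteration 2:
  c_2 = (-2.900000 + (-1.405000))/2 = -2.152500
  f(c_2) = f(-2.152500) = -0.164072
  f(a) × f(c) ≥ 0, new interval: [-2.152500, -1.405000]
Iteration 3:
  c_3 = (-2.152500 + (-1.405000))/2 = -1.778750
  f(c_3) = f(-1.778750) = 2.363774
  f(a) × f(c) < 0, new interval: [-2.152500, -1.778750]
Iteration 4:
  c_4 = (-2.152500 + (-1.778750))/2 = -1.965625
  f(c_4) = f(-1.965625) = 1.235939
  f(a) × f(c) < 0, new interval: [-2.152500, -1.965625]

After 4 iteration(s), the approximation is c_4 = -1.965625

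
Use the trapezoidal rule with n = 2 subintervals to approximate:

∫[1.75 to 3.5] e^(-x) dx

f(x) = e^(-x)
a = 1.75, b = 3.5, n = 2
h = (b - a)/n = 0.875000

Trapezoidal rule: (h/2)[f(x₀) + 2f(x₁) + 2f(x₂) + ... + f(xₙ)]

x_0 = 1.7500, f(x_0) = 0.173774, coefficient = 1
x_1 = 2.6250, f(x_1) = 0.072440, coefficient = 2
x_2 = 3.5000, f(x_2) = 0.030197, coefficient = 1

I ≈ (0.875000/2) × 0.348851 = 0.152622
Exact value: 0.143577
Error: 0.009046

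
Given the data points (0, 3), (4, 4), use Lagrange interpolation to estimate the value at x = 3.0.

Lagrange interpolation formula:
P(x) = Σ yᵢ × Lᵢ(x)
where Lᵢ(x) = Π_{j≠i} (x - xⱼ)/(xᵢ - xⱼ)

L_0(3.0) = (3.0 - 4)/(0 - 4) = 0.250000
L_1(3.0) = (3.0 - 0)/(4 - 0) = 0.750000

P(3.0) = 3×L_0(3.0) + 4×L_1(3.0)
P(3.0) = 3.750000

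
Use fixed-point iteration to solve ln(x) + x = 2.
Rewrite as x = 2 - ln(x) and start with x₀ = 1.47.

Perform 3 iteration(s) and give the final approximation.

Equation: ln(x) + x = 2
Fixed-point form: x = 2 - ln(x)
x₀ = 1.47

x_1 = g(1.470000) = 1.614738
x_2 = g(1.614738) = 1.520828
x_3 = g(1.520828) = 1.580745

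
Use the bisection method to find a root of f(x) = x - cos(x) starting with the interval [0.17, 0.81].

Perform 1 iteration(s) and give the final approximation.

f(x) = x - cos(x)
Initial interval: [0.17, 0.81]

Iteration 1:
  c_1 = (0.170000 + 0.810000)/2 = 0.490000
  f(c_1) = f(0.490000) = -0.392333
  f(a) × f(c) ≥ 0, new interval: [0.490000, 0.810000]

After 1 iteration(s), the approximation is c_1 = 0.490000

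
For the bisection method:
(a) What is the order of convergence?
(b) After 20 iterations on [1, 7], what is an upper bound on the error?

(a) Bisection has linear (order 1) convergence; the error is halved each step.

(b) Error bound = (b-a)/2^n = (7 - 1)/2^{20}
    = 6/2^{20}

(a) 1 (linear); (b) error ≤ 5.72e-06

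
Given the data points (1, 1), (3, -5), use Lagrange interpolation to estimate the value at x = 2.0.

Lagrange interpolation formula:
P(x) = Σ yᵢ × Lᵢ(x)
where Lᵢ(x) = Π_{j≠i} (x - xⱼ)/(xᵢ - xⱼ)

L_0(2.0) = (2.0 - 3)/(1 - 3) = 0.500000
L_1(2.0) = (2.0 - 1)/(3 - 1) = 0.500000

P(2.0) = 1×L_0(2.0) + (-5)×L_1(2.0)
P(2.0) = -2.000000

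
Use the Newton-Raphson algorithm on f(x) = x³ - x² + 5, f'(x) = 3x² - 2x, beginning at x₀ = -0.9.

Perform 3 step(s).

f(x) = x³ - x² + 5
f'(x) = 3x² - 2x
x₀ = -0.9

Newton-Raphson formula: x_{n+1} = x_n - f(x_n)/f'(x_n)

Iteration 1:
  f(-0.900000) = 3.461000
  f'(-0.900000) = 4.230000
  x_1 = -0.900000 - 3.461000/4.230000 = -1.718203
Iteration 2:
  f(-1.718203) = -3.024741
  f'(-1.718203) = 12.293074
  x_2 = -1.718203 - (-3.024741)/12.293074 = -1.472151
Iteration 3:
  f(-1.472151) = -0.357715
  f'(-1.472151) = 9.445986
  x_3 = -1.472151 - (-0.357715)/9.445986 = -1.434281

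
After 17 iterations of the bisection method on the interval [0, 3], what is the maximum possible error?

Bisection error bound: |error| ≤ (b-a)/2^n
|error| ≤ (3 - 0)/2^17 = 3/2^17
|error| ≤ 0.0000228882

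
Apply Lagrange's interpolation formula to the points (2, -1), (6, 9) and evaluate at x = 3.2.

Lagrange interpolation formula:
P(x) = Σ yᵢ × Lᵢ(x)
where Lᵢ(x) = Π_{j≠i} (x - xⱼ)/(xᵢ - xⱼ)

L_0(3.2) = (3.2 - 6)/(2 - 6) = 0.700000
L_1(3.2) = (3.2 - 2)/(6 - 2) = 0.300000

P(3.2) = (-1)×L_0(3.2) + 9×L_1(3.2)
P(3.2) = 2.000000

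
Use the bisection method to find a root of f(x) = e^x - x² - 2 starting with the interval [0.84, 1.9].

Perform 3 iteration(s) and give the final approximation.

f(x) = e^x - x² - 2
Initial interval: [0.84, 1.9]

Iteration 1:
  c_1 = (0.840000 + 1.900000)/2 = 1.370000
  f(c_1) = f(1.370000) = 0.058451
  f(a) × f(c) < 0, new interval: [0.840000, 1.370000]
Iteration 2:
  c_2 = (0.840000 + 1.370000)/2 = 1.105000
  f(c_2) = f(1.105000) = -0.201801
  f(a) × f(c) ≥ 0, new interval: [1.105000, 1.370000]
Iteration 3:
  c_3 = (1.105000 + 1.370000)/2 = 1.237500
  f(c_3) = f(1.237500) = -0.084421
  f(a) × f(c) ≥ 0, new interval: [1.237500, 1.370000]

After 3 iteration(s), the approximation is c_3 = 1.237500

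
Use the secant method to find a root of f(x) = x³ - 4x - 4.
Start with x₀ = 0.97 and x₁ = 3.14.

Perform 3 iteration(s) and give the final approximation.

f(x) = x³ - 4x - 4
x₀ = 0.97, x₁ = 3.14

Secant formula: x_{n+1} = x_n - f(x_n)(x_n - x_{n-1})/(f(x_n) - f(x_{n-1}))

Iteration 1:
  f(0.970000) = -6.967327
  f(3.140000) = 14.399144
  x_2 = 3.140000 - 14.399144×(3.140000 - 0.970000)/(14.399144 - (-6.967327))
       = 1.677609
Iteration 2:
  f(3.140000) = 14.399144
  f(1.677609) = -5.989022
  x_3 = 1.677609 - (-5.989022)×(1.677609 - 3.140000)/(-5.989022 - 14.399144)
       = 2.107186
Iteration 3:
  f(1.677609) = -5.989022
  f(2.107186) = -3.072348
  x_4 = 2.107186 - (-3.072348)×(2.107186 - 1.677609)/(-3.072348 - (-5.989022))
       = 2.559691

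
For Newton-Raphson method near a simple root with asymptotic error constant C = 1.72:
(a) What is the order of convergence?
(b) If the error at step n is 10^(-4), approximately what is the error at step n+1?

(a) Newton-Raphson has quadratic (order 2) convergence near simple roots.
    This means |e_{n+1}| ≈ C|e_n|².

(b) With |e_n| = 10^(-4) and C = 1.72:
    |e_{n+1}| ≈ 1.72 × (10^(-4))² = 1.72 × 10^(-8)

(a) 2 (quadratic); (b) |e_{n+1}| ≈ 1.720e-08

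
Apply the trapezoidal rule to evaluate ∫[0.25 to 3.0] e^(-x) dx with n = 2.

f(x) = e^(-x)
a = 0.25, b = 3.0, n = 2
h = (b - a)/n = 1.375000

Trapezoidal rule: (h/2)[f(x₀) + 2f(x₁) + 2f(x₂) + ... + f(xₙ)]

x_0 = 0.2500, f(x_0) = 0.778801, coefficient = 1
x_1 = 1.6250, f(x_1) = 0.196912, coefficient = 2
x_2 = 3.0000, f(x_2) = 0.049787, coefficient = 1

I ≈ (1.375000/2) × 1.222411 = 0.840408
Exact value: 0.729014
Error: 0.111394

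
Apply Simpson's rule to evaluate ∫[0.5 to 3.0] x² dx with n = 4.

f(x) = x²
a = 0.5, b = 3.0, n = 4
h = (b - a)/n = 0.625000

Simpson's rule: (h/3)[f(x₀) + 4f(x₁) + 2f(x₂) + ... + f(xₙ)]

x_0 = 0.5000, f(x_0) = 0.250000, coefficient = 1
x_1 = 1.1250, f(x_1) = 1.265625, coefficient = 4
x_2 = 1.7500, f(x_2) = 3.062500, coefficient = 2
x_3 = 2.3750, f(x_3) = 5.640625, coefficient = 4
x_4 = 3.0000, f(x_4) = 9.000000, coefficient = 1

I ≈ (0.625000/3) × 43.000000 = 8.958333
Exact value: 8.958333
Error: 0.000000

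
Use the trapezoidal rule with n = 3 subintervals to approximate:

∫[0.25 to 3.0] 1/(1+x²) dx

f(x) = 1/(1+x²)
a = 0.25, b = 3.0, n = 3
h = (b - a)/n = 0.916667

Trapezoidal rule: (h/2)[f(x₀) + 2f(x₁) + 2f(x₂) + ... + f(xₙ)]

x_0 = 0.2500, f(x_0) = 0.941176, coefficient = 1
x_1 = 1.1667, f(x_1) = 0.423529, coefficient = 2
x_2 = 2.0833, f(x_2) = 0.187256, coefficient = 2
x_3 = 3.0000, f(x_3) = 0.100000, coefficient = 1

I ≈ (0.916667/2) × 2.262748 = 1.037093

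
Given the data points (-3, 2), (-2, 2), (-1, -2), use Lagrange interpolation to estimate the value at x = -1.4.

Lagrange interpolation formula:
P(x) = Σ yᵢ × Lᵢ(x)
where Lᵢ(x) = Π_{j≠i} (x - xⱼ)/(xᵢ - xⱼ)

L_0(-1.4) = (-1.4 - (-2))/(-3 - (-2)) × (-1.4 - (-1))/(-3 - (-1)) = -0.120000
L_1(-1.4) = (-1.4 - (-3))/(-2 - (-3)) × (-1.4 - (-1))/(-2 - (-1)) = 0.640000
L_2(-1.4) = (-1.4 - (-3))/(-1 - (-3)) × (-1.4 - (-2))/(-1 - (-2)) = 0.480000

P(-1.4) = 2×L_0(-1.4) + 2×L_1(-1.4) + (-2)×L_2(-1.4)
P(-1.4) = 0.080000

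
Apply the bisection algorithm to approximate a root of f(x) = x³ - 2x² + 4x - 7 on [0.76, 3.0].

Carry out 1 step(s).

f(x) = x³ - 2x² + 4x - 7
Initial interval: [0.76, 3.0]

Iteration 1:
  c_1 = (0.760000 + 3.000000)/2 = 1.880000
  f(c_1) = f(1.880000) = 0.095872
  f(a) × f(c) < 0, new interval: [0.760000, 1.880000]

After 1 iteration(s), the approximation is c_1 = 1.880000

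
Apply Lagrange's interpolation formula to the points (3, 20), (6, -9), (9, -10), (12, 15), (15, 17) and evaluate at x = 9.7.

Lagrange interpolation formula:
P(x) = Σ yᵢ × Lᵢ(x)
where Lᵢ(x) = Π_{j≠i} (x - xⱼ)/(xᵢ - xⱼ)

L_0(9.7) = (9.7 - 6)/(3 - 6) × (9.7 - 9)/(3 - 9) × (9.7 - 12)/(3 - 12) × (9.7 - 15)/(3 - 15) = 0.016241
L_1(9.7) = (9.7 - 3)/(6 - 3) × (9.7 - 9)/(6 - 9) × (9.7 - 12)/(6 - 12) × (9.7 - 15)/(6 - 15) = -0.117636
L_2(9.7) = (9.7 - 3)/(9 - 3) × (9.7 - 6)/(9 - 6) × (9.7 - 12)/(9 - 12) × (9.7 - 15)/(9 - 15) = 0.932685
L_3(9.7) = (9.7 - 3)/(12 - 3) × (9.7 - 6)/(12 - 6) × (9.7 - 9)/(12 - 9) × (9.7 - 15)/(12 - 15) = 0.189241
L_4(9.7) = (9.7 - 3)/(15 - 3) × (9.7 - 6)/(15 - 6) × (9.7 - 9)/(15 - 9) × (9.7 - 12)/(15 - 12) = -0.020531

P(9.7) = 20×L_0(9.7) + (-9)×L_1(9.7) + (-10)×L_2(9.7) + 15×L_3(9.7) + 17×L_4(9.7)
P(9.7) = -5.453731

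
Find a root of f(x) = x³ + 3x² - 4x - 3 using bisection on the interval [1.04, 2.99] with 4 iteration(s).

f(x) = x³ + 3x² - 4x - 3
Initial interval: [1.04, 2.99]

Iteration 1:
  c_1 = (1.040000 + 2.990000)/2 = 2.015000
  f(c_1) = f(2.015000) = 9.302028
  f(a) × f(c) < 0, new interval: [1.040000, 2.015000]
Iteration 2:
  c_2 = (1.040000 + 2.015000)/2 = 1.527500
  f(c_2) = f(1.527500) = 1.453818
  f(a) × f(c) < 0, new interval: [1.040000, 1.527500]
Iteration 3:
  c_3 = (1.040000 + 1.527500)/2 = 1.283750
  f(c_3) = f(1.283750) = -1.075320
  f(a) × f(c) ≥ 0, new interval: [1.283750, 1.527500]
Iteration 4:
  c_4 = (1.283750 + 1.527500)/2 = 1.405625
  f(c_4) = f(1.405625) = 0.082053
  f(a) × f(c) < 0, new interval: [1.283750, 1.405625]

After 4 iteration(s), the approximation is c_4 = 1.405625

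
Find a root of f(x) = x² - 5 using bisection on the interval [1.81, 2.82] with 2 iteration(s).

f(x) = x² - 5
Initial interval: [1.81, 2.82]

Iteration 1:
  c_1 = (1.810000 + 2.820000)/2 = 2.315000
  f(c_1) = f(2.315000) = 0.359225
  f(a) × f(c) < 0, new interval: [1.810000, 2.315000]
Iteration 2:
  c_2 = (1.810000 + 2.315000)/2 = 2.062500
  f(c_2) = f(2.062500) = -0.746094
  f(a) × f(c) ≥ 0, new interval: [2.062500, 2.315000]

After 2 iteration(s), the approximation is c_2 = 2.062500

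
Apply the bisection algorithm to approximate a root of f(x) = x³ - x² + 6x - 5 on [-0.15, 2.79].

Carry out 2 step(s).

f(x) = x³ - x² + 6x - 5
Initial interval: [-0.15, 2.79]

Iteration 1:
  c_1 = (-0.150000 + 2.790000)/2 = 1.320000
  f(c_1) = f(1.320000) = 3.477568
  f(a) × f(c) < 0, new interval: [-0.150000, 1.320000]
Iteration 2:
  c_2 = (-0.150000 + 1.320000)/2 = 0.585000
  f(c_2) = f(0.585000) = -1.632023
  f(a) × f(c) ≥ 0, new interval: [0.585000, 1.320000]

After 2 iteration(s), the approximation is c_2 = 0.585000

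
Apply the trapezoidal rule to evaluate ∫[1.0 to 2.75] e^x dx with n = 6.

f(x) = e^x
a = 1.0, b = 2.75, n = 6
h = (b - a)/n = 0.291667

Trapezoidal rule: (h/2)[f(x₀) + 2f(x₁) + 2f(x₂) + ... + f(xₙ)]

x_0 = 1.0000, f(x_0) = 2.718282, coefficient = 1
x_1 = 1.2917, f(x_1) = 3.638846, coefficient = 2
x_2 = 1.5833, f(x_2) = 4.871166, coefficient = 2
x_3 = 1.8750, f(x_3) = 6.520819, coefficient = 2
x_4 = 2.1667, f(x_4) = 8.729138, coefficient = 2
x_5 = 2.4583, f(x_5) = 11.685320, coefficient = 2
x_6 = 2.7500, f(x_6) = 15.642632, coefficient = 1

I ≈ (0.291667/2) × 89.251493 = 13.015843
Exact value: 12.924350
Error: 0.091493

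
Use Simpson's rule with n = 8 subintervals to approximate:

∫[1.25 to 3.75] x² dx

f(x) = x²
a = 1.25, b = 3.75, n = 8
h = (b - a)/n = 0.312500

Simpson's rule: (h/3)[f(x₀) + 4f(x₁) + 2f(x₂) + ... + f(xₙ)]

x_0 = 1.2500, f(x_0) = 1.562500, coefficient = 1
x_1 = 1.5625, f(x_1) = 2.441406, coefficient = 4
x_2 = 1.8750, f(x_2) = 3.515625, coefficient = 2
x_3 = 2.1875, f(x_3) = 4.785156, coefficient = 4
x_4 = 2.5000, f(x_4) = 6.250000, coefficient = 2
x_5 = 2.8125, f(x_5) = 7.910156, coefficient = 4
x_6 = 3.1250, f(x_6) = 9.765625, coefficient = 2
x_7 = 3.4375, f(x_7) = 11.816406, coefficient = 4
x_8 = 3.7500, f(x_8) = 14.062500, coefficient = 1

I ≈ (0.312500/3) × 162.500000 = 16.927083
Exact value: 16.927083
Error: 0.000000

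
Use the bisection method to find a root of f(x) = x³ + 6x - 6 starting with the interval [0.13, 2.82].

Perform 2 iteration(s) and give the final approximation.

f(x) = x³ + 6x - 6
Initial interval: [0.13, 2.82]

Iteration 1:
  c_1 = (0.130000 + 2.820000)/2 = 1.475000
  f(c_1) = f(1.475000) = 6.059047
  f(a) × f(c) < 0, new interval: [0.130000, 1.475000]
Iteration 2:
  c_2 = (0.130000 + 1.475000)/2 = 0.802500
  f(c_2) = f(0.802500) = -0.668185
  f(a) × f(c) ≥ 0, new interval: [0.802500, 1.475000]

After 2 iteration(s), the approximation is c_2 = 0.802500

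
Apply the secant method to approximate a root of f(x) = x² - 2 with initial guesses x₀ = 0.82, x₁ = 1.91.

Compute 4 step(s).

f(x) = x² - 2
x₀ = 0.82, x₁ = 1.91

Secant formula: x_{n+1} = x_n - f(x_n)(x_n - x_{n-1})/(f(x_n) - f(x_{n-1}))

Iteration 1:
  f(0.820000) = -1.327600
  f(1.910000) = 1.648100
  x_2 = 1.910000 - 1.648100×(1.910000 - 0.820000)/(1.648100 - (-1.327600))
       = 1.306300
Iteration 2:
  f(1.910000) = 1.648100
  f(1.306300) = -0.293579
  x_3 = 1.306300 - (-0.293579)×(1.306300 - 1.910000)/(-0.293579 - 1.648100)
       = 1.397579
Iteration 3:
  f(1.306300) = -0.293579
  f(1.397579) = -0.046773
  x_4 = 1.397579 - (-0.046773)×(1.397579 - 1.306300)/(-0.046773 - (-0.293579))
       = 1.414877
Iteration 4:
  f(1.397579) = -0.046773
  f(1.414877) = 0.001878
  x_5 = 1.414877 - 0.001878×(1.414877 - 1.397579)/(0.001878 - (-0.046773))
       = 1.414210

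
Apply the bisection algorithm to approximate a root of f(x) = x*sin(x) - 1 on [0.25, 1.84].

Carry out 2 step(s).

f(x) = x*sin(x) - 1
Initial interval: [0.25, 1.84]

Iteration 1:
  c_1 = (0.250000 + 1.840000)/2 = 1.045000
  f(c_1) = f(1.045000) = -0.096154
  f(a) × f(c) ≥ 0, new interval: [1.045000, 1.840000]
Iteration 2:
  c_2 = (1.045000 + 1.840000)/2 = 1.442500
  f(c_2) = f(1.442500) = 0.430645
  f(a) × f(c) < 0, new interval: [1.045000, 1.442500]

After 2 iteration(s), the approximation is c_2 = 1.442500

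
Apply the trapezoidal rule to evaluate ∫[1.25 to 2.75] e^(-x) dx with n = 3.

f(x) = e^(-x)
a = 1.25, b = 2.75, n = 3
h = (b - a)/n = 0.500000

Trapezoidal rule: (h/2)[f(x₀) + 2f(x₁) + 2f(x₂) + ... + f(xₙ)]

x_0 = 1.2500, f(x_0) = 0.286505, coefficient = 1
x_1 = 1.7500, f(x_1) = 0.173774, coefficient = 2
x_2 = 2.2500, f(x_2) = 0.105399, coefficient = 2
x_3 = 2.7500, f(x_3) = 0.063928, coefficient = 1

I ≈ (0.500000/2) × 0.908779 = 0.227195
Exact value: 0.222577
Error: 0.004618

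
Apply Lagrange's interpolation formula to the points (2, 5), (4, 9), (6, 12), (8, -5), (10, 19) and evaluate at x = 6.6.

Lagrange interpolation formula:
P(x) = Σ yᵢ × Lᵢ(x)
where Lᵢ(x) = Π_{j≠i} (x - xⱼ)/(xᵢ - xⱼ)

L_0(6.6) = (6.6 - 4)/(2 - 4) × (6.6 - 6)/(2 - 6) × (6.6 - 8)/(2 - 8) × (6.6 - 10)/(2 - 10) = 0.019337
L_1(6.6) = (6.6 - 2)/(4 - 2) × (6.6 - 6)/(4 - 6) × (6.6 - 8)/(4 - 8) × (6.6 - 10)/(4 - 10) = -0.136850
L_2(6.6) = (6.6 - 2)/(6 - 2) × (6.6 - 4)/(6 - 4) × (6.6 - 8)/(6 - 8) × (6.6 - 10)/(6 - 10) = 0.889525
L_3(6.6) = (6.6 - 2)/(8 - 2) × (6.6 - 4)/(8 - 4) × (6.6 - 6)/(8 - 6) × (6.6 - 10)/(8 - 10) = 0.254150
L_4(6.6) = (6.6 - 2)/(10 - 2) × (6.6 - 4)/(10 - 4) × (6.6 - 6)/(10 - 6) × (6.6 - 8)/(10 - 8) = -0.026162

P(6.6) = 5×L_0(6.6) + 9×L_1(6.6) + 12×L_2(6.6) + (-5)×L_3(6.6) + 19×L_4(6.6)
P(6.6) = 7.771500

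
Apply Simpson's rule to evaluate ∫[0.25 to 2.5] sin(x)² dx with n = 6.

f(x) = sin(x)²
a = 0.25, b = 2.5, n = 6
h = (b - a)/n = 0.375000

Simpson's rule: (h/3)[f(x₀) + 4f(x₁) + 2f(x₂) + ... + f(xₙ)]

x_0 = 0.2500, f(x_0) = 0.061209, coefficient = 1
x_1 = 0.6250, f(x_1) = 0.342339, coefficient = 4
x_2 = 1.0000, f(x_2) = 0.708073, coefficient = 2
x_3 = 1.3750, f(x_3) = 0.962151, coefficient = 4
x_4 = 1.7500, f(x_4) = 0.968228, coefficient = 2
x_5 = 2.1250, f(x_5) = 0.723044, coefficient = 4
x_6 = 2.5000, f(x_6) = 0.358169, coefficient = 1

I ≈ (0.375000/3) × 11.882116 = 1.485265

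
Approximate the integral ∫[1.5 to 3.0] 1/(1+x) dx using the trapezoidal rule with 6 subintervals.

f(x) = 1/(1+x)
a = 1.5, b = 3.0, n = 6
h = (b - a)/n = 0.250000

Trapezoidal rule: (h/2)[f(x₀) + 2f(x₁) + 2f(x₂) + ... + f(xₙ)]

x_0 = 1.5000, f(x_0) = 0.400000, coefficient = 1
x_1 = 1.7500, f(x_1) = 0.363636, coefficient = 2
x_2 = 2.0000, f(x_2) = 0.333333, coefficient = 2
x_3 = 2.2500, f(x_3) = 0.307692, coefficient = 2
x_4 = 2.5000, f(x_4) = 0.285714, coefficient = 2
x_5 = 2.7500, f(x_5) = 0.266667, coefficient = 2
x_6 = 3.0000, f(x_6) = 0.250000, coefficient = 1

I ≈ (0.250000/2) × 3.764086 = 0.470511
Exact value: 0.470004
Error: 0.000507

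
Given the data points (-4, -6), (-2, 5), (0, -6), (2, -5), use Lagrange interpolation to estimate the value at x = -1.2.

Lagrange interpolation formula:
P(x) = Σ yᵢ × Lᵢ(x)
where Lᵢ(x) = Π_{j≠i} (x - xⱼ)/(xᵢ - xⱼ)

L_0(-1.2) = (-1.2 - (-2))/(-4 - (-2)) × (-1.2 - 0)/(-4 - 0) × (-1.2 - 2)/(-4 - 2) = -0.064000
L_1(-1.2) = (-1.2 - (-4))/(-2 - (-4)) × (-1.2 - 0)/(-2 - 0) × (-1.2 - 2)/(-2 - 2) = 0.672000
L_2(-1.2) = (-1.2 - (-4))/(0 - (-4)) × (-1.2 - (-2))/(0 - (-2)) × (-1.2 - 2)/(0 - 2) = 0.448000
L_3(-1.2) = (-1.2 - (-4))/(2 - (-4)) × (-1.2 - (-2))/(2 - (-2)) × (-1.2 - 0)/(2 - 0) = -0.056000

P(-1.2) = (-6)×L_0(-1.2) + 5×L_1(-1.2) + (-6)×L_2(-1.2) + (-5)×L_3(-1.2)
P(-1.2) = 1.336000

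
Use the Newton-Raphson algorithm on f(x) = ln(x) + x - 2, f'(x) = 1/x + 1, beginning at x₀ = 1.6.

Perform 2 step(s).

f(x) = ln(x) + x - 2
f'(x) = 1/x + 1
x₀ = 1.6

Newton-Raphson formula: x_{n+1} = x_n - f(x_n)/f'(x_n)

Iteration 1:
  f(1.600000) = 0.070004
  f'(1.600000) = 1.625000
  x_1 = 1.600000 - 0.070004/1.625000 = 1.556921
Iteration 2:
  f(1.556921) = -0.000369
  f'(1.556921) = 1.642293
  x_2 = 1.556921 - (-0.000369)/1.642293 = 1.557146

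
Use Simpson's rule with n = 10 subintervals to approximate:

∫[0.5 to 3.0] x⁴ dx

f(x) = x⁴
a = 0.5, b = 3.0, n = 10
h = (b - a)/n = 0.250000

Simpson's rule: (h/3)[f(x₀) + 4f(x₁) + 2f(x₂) + ... + f(xₙ)]

x_0 = 0.5000, f(x_0) = 0.062500, coefficient = 1
x_1 = 0.7500, f(x_1) = 0.316406, coefficient = 4
x_2 = 1.0000, f(x_2) = 1.000000, coefficient = 2
x_3 = 1.2500, f(x_3) = 2.441406, coefficient = 4
x_4 = 1.5000, f(x_4) = 5.062500, coefficient = 2
x_5 = 1.7500, f(x_5) = 9.378906, coefficient = 4
x_6 = 2.0000, f(x_6) = 16.000000, coefficient = 2
x_7 = 2.2500, f(x_7) = 25.628906, coefficient = 4
x_8 = 2.5000, f(x_8) = 39.062500, coefficient = 2
x_9 = 2.7500, f(x_9) = 57.191406, coefficient = 4
x_10 = 3.0000, f(x_10) = 81.000000, coefficient = 1

I ≈ (0.250000/3) × 583.140625 = 48.595052
Exact value: 48.593750
Error: 0.001302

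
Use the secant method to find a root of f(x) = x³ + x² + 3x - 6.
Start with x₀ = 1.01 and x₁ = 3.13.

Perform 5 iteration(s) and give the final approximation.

f(x) = x³ + x² + 3x - 6
x₀ = 1.01, x₁ = 3.13

Secant formula: x_{n+1} = x_n - f(x_n)(x_n - x_{n-1})/(f(x_n) - f(x_{n-1}))

Iteration 1:
  f(1.010000) = -0.919599
  f(3.130000) = 43.851197
  x_2 = 3.130000 - 43.851197×(3.130000 - 1.010000)/(43.851197 - (-0.919599))
       = 1.053545
Iteration 2:
  f(3.130000) = 43.851197
  f(1.053545) = -0.560017
  x_3 = 1.053545 - (-0.560017)×(1.053545 - 3.130000)/(-0.560017 - 43.851197)
       = 1.079729
Iteration 3:
  f(1.053545) = -0.560017
  f(1.079729) = -0.336236
  x_4 = 1.079729 - (-0.336236)×(1.079729 - 1.053545)/(-0.336236 - (-0.560017))
       = 1.119070
Iteration 4:
  f(1.079729) = -0.336236
  f(1.119070) = 0.010962
  x_5 = 1.119070 - 0.010962×(1.119070 - 1.079729)/(0.010962 - (-0.336236))
       = 1.117828
Iteration 5:
  f(1.119070) = 0.010962
  f(1.117828) = -0.000204
  x_6 = 1.117828 - (-0.000204)×(1.117828 - 1.119070)/(-0.000204 - 0.010962)
       = 1.117851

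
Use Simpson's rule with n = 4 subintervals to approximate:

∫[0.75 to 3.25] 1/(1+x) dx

f(x) = 1/(1+x)
a = 0.75, b = 3.25, n = 4
h = (b - a)/n = 0.625000

Simpson's rule: (h/3)[f(x₀) + 4f(x₁) + 2f(x₂) + ... + f(xₙ)]

x_0 = 0.7500, f(x_0) = 0.571429, coefficient = 1
x_1 = 1.3750, f(x_1) = 0.421053, coefficient = 4
x_2 = 2.0000, f(x_2) = 0.333333, coefficient = 2
x_3 = 2.6250, f(x_3) = 0.275862, coefficient = 4
x_4 = 3.2500, f(x_4) = 0.235294, coefficient = 1

I ≈ (0.625000/3) × 4.261048 = 0.887718
Exact value: 0.887303
Error: 0.000415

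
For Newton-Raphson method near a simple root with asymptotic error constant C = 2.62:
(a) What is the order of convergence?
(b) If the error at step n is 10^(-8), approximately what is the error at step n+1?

(a) Newton-Raphson has quadratic (order 2) convergence near simple roots.
    This means |e_{n+1}| ≈ C|e_n|².

(b) With |e_n| = 10^(-8) and C = 2.62:
    |e_{n+1}| ≈ 2.62 × (10^(-8))² = 2.62 × 10^(-16)

(a) 2 (quadratic); (b) |e_{n+1}| ≈ 2.620e-16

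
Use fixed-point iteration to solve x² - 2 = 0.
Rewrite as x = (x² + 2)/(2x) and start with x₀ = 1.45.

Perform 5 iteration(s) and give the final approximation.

Equation: x² - 2 = 0
Fixed-point form: x = (x² + 2)/(2x)
x₀ = 1.45

x_1 = g(1.450000) = 1.414655
x_2 = g(1.414655) = 1.414214
x_3 = g(1.414214) = 1.414214
x_4 = g(1.414214) = 1.414214
x_5 = g(1.414214) = 1.414214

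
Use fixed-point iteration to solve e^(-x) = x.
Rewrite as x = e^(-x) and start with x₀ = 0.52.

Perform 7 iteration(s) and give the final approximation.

Equation: e^(-x) = x
Fixed-point form: x = e^(-x)
x₀ = 0.52

x_1 = g(0.520000) = 0.594521
x_2 = g(0.594521) = 0.551827
x_3 = g(0.551827) = 0.575897
x_4 = g(0.575897) = 0.562201
x_5 = g(0.562201) = 0.569953
x_6 = g(0.569953) = 0.565552
x_7 = g(0.565552) = 0.568047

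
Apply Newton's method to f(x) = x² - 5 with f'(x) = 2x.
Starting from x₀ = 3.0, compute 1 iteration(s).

f(x) = x² - 5
f'(x) = 2x
x₀ = 3.0

Newton-Raphson formula: x_{n+1} = x_n - f(x_n)/f'(x_n)

Iteration 1:
  f(3.000000) = 4.000000
  f'(3.000000) = 6.000000
  x_1 = 3.000000 - 4.000000/6.000000 = 2.333333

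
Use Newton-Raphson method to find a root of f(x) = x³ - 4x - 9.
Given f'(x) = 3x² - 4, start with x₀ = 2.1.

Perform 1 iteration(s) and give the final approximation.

f(x) = x³ - 4x - 9
f'(x) = 3x² - 4
x₀ = 2.1

Newton-Raphson formula: x_{n+1} = x_n - f(x_n)/f'(x_n)

Iteration 1:
  f(2.100000) = -8.139000
  f'(2.100000) = 9.230000
  x_1 = 2.100000 - (-8.139000)/9.230000 = 2.981798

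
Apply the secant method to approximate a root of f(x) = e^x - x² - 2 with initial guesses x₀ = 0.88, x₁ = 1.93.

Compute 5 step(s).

f(x) = e^x - x² - 2
x₀ = 0.88, x₁ = 1.93

Secant formula: x_{n+1} = x_n - f(x_n)(x_n - x_{n-1})/(f(x_n) - f(x_{n-1}))

Iteration 1:
  f(0.880000) = -0.363500
  f(1.930000) = 1.164610
  x_2 = 1.930000 - 1.164610×(1.930000 - 0.880000)/(1.164610 - (-0.363500))
       = 1.129769
Iteration 2:
  f(1.930000) = 1.164610
  f(1.129769) = -0.181436
  x_3 = 1.129769 - (-0.181436)×(1.129769 - 1.930000)/(-0.181436 - 1.164610)
       = 1.237634
Iteration 3:
  f(1.129769) = -0.181436
  f(1.237634) = -0.084291
  x_4 = 1.237634 - (-0.084291)×(1.237634 - 1.129769)/(-0.084291 - (-0.181436))
       = 1.331226
Iteration 4:
  f(1.237634) = -0.084291
  f(1.331226) = 0.013519
  x_5 = 1.331226 - 0.013519×(1.331226 - 1.237634)/(0.013519 - (-0.084291))
       = 1.318290
Iteration 5:
  f(1.331226) = 0.013519
  f(1.318290) = -0.000863
  x_6 = 1.318290 - (-0.000863)×(1.318290 - 1.331226)/(-0.000863 - 0.013519)
       = 1.319066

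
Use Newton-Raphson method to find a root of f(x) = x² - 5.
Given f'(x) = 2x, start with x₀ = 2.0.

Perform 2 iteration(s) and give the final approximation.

f(x) = x² - 5
f'(x) = 2x
x₀ = 2.0

Newton-Raphson formula: x_{n+1} = x_n - f(x_n)/f'(x_n)

Iteration 1:
  f(2.000000) = -1.000000
  f'(2.000000) = 4.000000
  x_1 = 2.000000 - (-1.000000)/4.000000 = 2.250000
Iteration 2:
  f(2.250000) = 0.062500
  f'(2.250000) = 4.500000
  x_2 = 2.250000 - 0.062500/4.500000 = 2.236111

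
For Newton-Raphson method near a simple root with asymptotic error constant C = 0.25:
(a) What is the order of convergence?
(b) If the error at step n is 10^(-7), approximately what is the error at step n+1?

(a) Newton-Raphson has quadratic (order 2) convergence near simple roots.
    This means |e_{n+1}| ≈ C|e_n|².

(b) With |e_n| = 10^(-7) and C = 0.25:
    |e_{n+1}| ≈ 0.25 × (10^(-7))² = 0.25 × 10^(-14)

(a) 2 (quadratic); (b) |e_{n+1}| ≈ 2.500e-15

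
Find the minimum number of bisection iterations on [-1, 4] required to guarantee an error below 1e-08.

We need (b-a)/2^n ≤ 1e-08
(4 - (-1))/2^n ≤ 1e-08
5/2^n ≤ 1e-08
2^n ≥ 500000000
n ≥ log₂(500000000) = 28.90
n ≥ 29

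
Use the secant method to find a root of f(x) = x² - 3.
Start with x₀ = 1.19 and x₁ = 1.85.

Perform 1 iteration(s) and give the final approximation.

f(x) = x² - 3
x₀ = 1.19, x₁ = 1.85

Secant formula: x_{n+1} = x_n - f(x_n)(x_n - x_{n-1})/(f(x_n) - f(x_{n-1}))

Iteration 1:
  f(1.190000) = -1.583900
  f(1.850000) = 0.422500
  x_2 = 1.850000 - 0.422500×(1.850000 - 1.190000)/(0.422500 - (-1.583900))
       = 1.711020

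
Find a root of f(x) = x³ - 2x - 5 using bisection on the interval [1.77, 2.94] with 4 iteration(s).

f(x) = x³ - 2x - 5
Initial interval: [1.77, 2.94]

Iteration 1:
  c_1 = (1.770000 + 2.940000)/2 = 2.355000
  f(c_1) = f(2.355000) = 3.350889
  f(a) × f(c) < 0, new interval: [1.770000, 2.355000]
Iteration 2:
  c_2 = (1.770000 + 2.355000)/2 = 2.062500
  f(c_2) = f(2.062500) = -0.351318
  f(a) × f(c) ≥ 0, new interval: [2.062500, 2.355000]
Iteration 3:
  c_3 = (2.062500 + 2.355000)/2 = 2.208750
  f(c_3) = f(2.208750) = 1.358056
  f(a) × f(c) < 0, new interval: [2.062500, 2.208750]
Iteration 4:
  c_4 = (2.062500 + 2.208750)/2 = 2.135625
  f(c_4) = f(2.135625) = 0.469110
  f(a) × f(c) < 0, new interval: [2.062500, 2.135625]

After 4 iteration(s), the approximation is c_4 = 2.135625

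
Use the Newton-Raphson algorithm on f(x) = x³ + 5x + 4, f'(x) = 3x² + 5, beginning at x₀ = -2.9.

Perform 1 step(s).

f(x) = x³ + 5x + 4
f'(x) = 3x² + 5
x₀ = -2.9

Newton-Raphson formula: x_{n+1} = x_n - f(x_n)/f'(x_n)

Iteration 1:
  f(-2.900000) = -34.889000
  f'(-2.900000) = 30.230000
  x_1 = -2.900000 - (-34.889000)/30.230000 = -1.745882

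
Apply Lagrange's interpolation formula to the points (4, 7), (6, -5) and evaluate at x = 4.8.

Lagrange interpolation formula:
P(x) = Σ yᵢ × Lᵢ(x)
where Lᵢ(x) = Π_{j≠i} (x - xⱼ)/(xᵢ - xⱼ)

L_0(4.8) = (4.8 - 6)/(4 - 6) = 0.600000
L_1(4.8) = (4.8 - 4)/(6 - 4) = 0.400000

P(4.8) = 7×L_0(4.8) + (-5)×L_1(4.8)
P(4.8) = 2.200000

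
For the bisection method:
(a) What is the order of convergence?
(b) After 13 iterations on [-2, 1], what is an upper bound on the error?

(a) Bisection has linear (order 1) convergence; the error is halved each step.

(b) Error bound = (b-a)/2^n = (1 - (-2))/2^{13}
    = 3/2^{13}

(a) 1 (linear); (b) error ≤ 3.66e-04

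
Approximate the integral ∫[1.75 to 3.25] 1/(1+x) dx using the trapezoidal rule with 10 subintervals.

f(x) = 1/(1+x)
a = 1.75, b = 3.25, n = 10
h = (b - a)/n = 0.150000

Trapezoidal rule: (h/2)[f(x₀) + 2f(x₁) + 2f(x₂) + ... + f(xₙ)]

x_0 = 1.7500, f(x_0) = 0.363636, coefficient = 1
x_1 = 1.9000, f(x_1) = 0.344828, coefficient = 2
x_2 = 2.0500, f(x_2) = 0.327869, coefficient = 2
x_3 = 2.2000, f(x_3) = 0.312500, coefficient = 2
x_4 = 2.3500, f(x_4) = 0.298507, coefficient = 2
x_5 = 2.5000, f(x_5) = 0.285714, coefficient = 2
x_6 = 2.6500, f(x_6) = 0.273973, coefficient = 2
x_7 = 2.8000, f(x_7) = 0.263158, coefficient = 2
x_8 = 2.9500, f(x_8) = 0.253165, coefficient = 2
x_9 = 3.1000, f(x_9) = 0.243902, coefficient = 2
x_10 = 3.2500, f(x_10) = 0.235294, coefficient = 1

I ≈ (0.150000/2) × 5.806162 = 0.435462
Exact value: 0.435318
Error: 0.000144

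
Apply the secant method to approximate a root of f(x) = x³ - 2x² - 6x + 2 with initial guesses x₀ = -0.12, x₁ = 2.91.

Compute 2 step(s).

f(x) = x³ - 2x² - 6x + 2
x₀ = -0.12, x₁ = 2.91

Secant formula: x_{n+1} = x_n - f(x_n)(x_n - x_{n-1})/(f(x_n) - f(x_{n-1}))

Iteration 1:
  f(-0.120000) = 2.689472
  f(2.910000) = -7.754029
  x_2 = 2.910000 - (-7.754029)×(2.910000 - (-0.120000))/(-7.754029 - 2.689472)
       = 0.660303
Iteration 2:
  f(2.910000) = -7.754029
  f(0.660303) = -2.545929
  x_3 = 0.660303 - (-2.545929)×(0.660303 - 2.910000)/(-2.545929 - (-7.754029))
       = -0.439439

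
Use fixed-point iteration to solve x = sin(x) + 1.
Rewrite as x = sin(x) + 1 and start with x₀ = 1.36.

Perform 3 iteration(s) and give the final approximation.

Equation: x = sin(x) + 1
Fixed-point form: x = sin(x) + 1
x₀ = 1.36

x_1 = g(1.360000) = 1.977865
x_2 = g(1.977865) = 1.918285
x_3 = g(1.918285) = 1.940231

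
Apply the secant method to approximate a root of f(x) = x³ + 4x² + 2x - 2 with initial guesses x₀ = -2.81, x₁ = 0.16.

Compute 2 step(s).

f(x) = x³ + 4x² + 2x - 2
x₀ = -2.81, x₁ = 0.16

Secant formula: x_{n+1} = x_n - f(x_n)(x_n - x_{n-1})/(f(x_n) - f(x_{n-1}))

Iteration 1:
  f(-2.810000) = 1.776359
  f(0.160000) = -1.573504
  x_2 = 0.160000 - (-1.573504)×(0.160000 - (-2.810000))/(-1.573504 - 1.776359)
       = -1.235074
Iteration 2:
  f(0.160000) = -1.573504
  f(-1.235074) = -0.252508
  x_3 = -1.235074 - (-0.252508)×(-1.235074 - 0.160000)/(-0.252508 - (-1.573504))
       = -1.501742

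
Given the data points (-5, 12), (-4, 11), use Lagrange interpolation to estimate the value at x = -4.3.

Lagrange interpolation formula:
P(x) = Σ yᵢ × Lᵢ(x)
where Lᵢ(x) = Π_{j≠i} (x - xⱼ)/(xᵢ - xⱼ)

L_0(-4.3) = (-4.3 - (-4))/(-5 - (-4)) = 0.300000
L_1(-4.3) = (-4.3 - (-5))/(-4 - (-5)) = 0.700000

P(-4.3) = 12×L_0(-4.3) + 11×L_1(-4.3)
P(-4.3) = 11.300000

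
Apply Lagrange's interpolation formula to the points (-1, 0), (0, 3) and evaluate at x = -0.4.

Lagrange interpolation formula:
P(x) = Σ yᵢ × Lᵢ(x)
where Lᵢ(x) = Π_{j≠i} (x - xⱼ)/(xᵢ - xⱼ)

L_0(-0.4) = (-0.4 - 0)/(-1 - 0) = 0.400000
L_1(-0.4) = (-0.4 - (-1))/(0 - (-1)) = 0.600000

P(-0.4) = 0×L_0(-0.4) + 3×L_1(-0.4)
P(-0.4) = 1.800000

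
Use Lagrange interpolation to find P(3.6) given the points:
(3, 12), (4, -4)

Lagrange interpolation formula:
P(x) = Σ yᵢ × Lᵢ(x)
where Lᵢ(x) = Π_{j≠i} (x - xⱼ)/(xᵢ - xⱼ)

L_0(3.6) = (3.6 - 4)/(3 - 4) = 0.400000
L_1(3.6) = (3.6 - 3)/(4 - 3) = 0.600000

P(3.6) = 12×L_0(3.6) + (-4)×L_1(3.6)
P(3.6) = 2.400000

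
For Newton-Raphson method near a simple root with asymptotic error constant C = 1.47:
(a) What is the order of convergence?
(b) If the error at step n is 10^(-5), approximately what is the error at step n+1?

(a) Newton-Raphson has quadratic (order 2) convergence near simple roots.
    This means |e_{n+1}| ≈ C|e_n|².

(b) With |e_n| = 10^(-5) and C = 1.47:
    |e_{n+1}| ≈ 1.47 × (10^(-5))² = 1.47 × 10^(-10)

(a) 2 (quadratic); (b) |e_{n+1}| ≈ 1.470e-10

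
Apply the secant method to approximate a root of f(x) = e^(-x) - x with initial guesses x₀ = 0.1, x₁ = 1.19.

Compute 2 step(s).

f(x) = e^(-x) - x
x₀ = 0.1, x₁ = 1.19

Secant formula: x_{n+1} = x_n - f(x_n)(x_n - x_{n-1})/(f(x_n) - f(x_{n-1}))

Iteration 1:
  f(0.100000) = 0.804837
  f(1.190000) = -0.885779
  x_2 = 1.190000 - (-0.885779)×(1.190000 - 0.100000)/(-0.885779 - 0.804837)
       = 0.618907
Iteration 2:
  f(1.190000) = -0.885779
  f(0.618907) = -0.080374
  x_3 = 0.618907 - (-0.080374)×(0.618907 - 1.190000)/(-0.080374 - (-0.885779))
       = 0.561916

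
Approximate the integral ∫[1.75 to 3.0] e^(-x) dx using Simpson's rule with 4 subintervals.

f(x) = e^(-x)
a = 1.75, b = 3.0, n = 4
h = (b - a)/n = 0.312500

Simpson's rule: (h/3)[f(x₀) + 4f(x₁) + 2f(x₂) + ... + f(xₙ)]

x_0 = 1.7500, f(x_0) = 0.173774, coefficient = 1
x_1 = 2.0625, f(x_1) = 0.127136, coefficient = 4
x_2 = 2.3750, f(x_2) = 0.093014, coefficient = 2
x_3 = 2.6875, f(x_3) = 0.068051, coefficient = 4
x_4 = 3.0000, f(x_4) = 0.049787, coefficient = 1

I ≈ (0.312500/3) × 1.190336 = 0.123993
Exact value: 0.123987
Error: 0.000006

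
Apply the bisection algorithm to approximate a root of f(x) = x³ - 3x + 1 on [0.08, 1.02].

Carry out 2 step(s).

f(x) = x³ - 3x + 1
Initial interval: [0.08, 1.02]

Iteration 1:
  c_1 = (0.080000 + 1.020000)/2 = 0.550000
  f(c_1) = f(0.550000) = -0.483625
  f(a) × f(c) < 0, new interval: [0.080000, 0.550000]
Iteration 2:
  c_2 = (0.080000 + 0.550000)/2 = 0.315000
  f(c_2) = f(0.315000) = 0.086256
  f(a) × f(c) ≥ 0, new interval: [0.315000, 0.550000]

After 2 iteration(s), the approximation is c_2 = 0.315000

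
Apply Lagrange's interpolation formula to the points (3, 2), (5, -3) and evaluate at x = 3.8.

Lagrange interpolation formula:
P(x) = Σ yᵢ × Lᵢ(x)
where Lᵢ(x) = Π_{j≠i} (x - xⱼ)/(xᵢ - xⱼ)

L_0(3.8) = (3.8 - 5)/(3 - 5) = 0.600000
L_1(3.8) = (3.8 - 3)/(5 - 3) = 0.400000

P(3.8) = 2×L_0(3.8) + (-3)×L_1(3.8)
P(3.8) = 0.000000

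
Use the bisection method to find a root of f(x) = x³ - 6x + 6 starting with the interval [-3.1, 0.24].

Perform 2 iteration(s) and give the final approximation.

f(x) = x³ - 6x + 6
Initial interval: [-3.1, 0.24]

Iteration 1:
  c_1 = (-3.100000 + 0.240000)/2 = -1.430000
  f(c_1) = f(-1.430000) = 11.655793
  f(a) × f(c) < 0, new interval: [-3.100000, -1.430000]
Iteration 2:
  c_2 = (-3.100000 + (-1.430000))/2 = -2.265000
  f(c_2) = f(-2.265000) = 7.970040
  f(a) × f(c) < 0, new interval: [-3.100000, -2.265000]

After 2 iteration(s), the approximation is c_2 = -2.265000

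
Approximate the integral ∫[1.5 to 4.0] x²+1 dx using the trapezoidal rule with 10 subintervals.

f(x) = x²+1
a = 1.5, b = 4.0, n = 10
h = (b - a)/n = 0.250000

Trapezoidal rule: (h/2)[f(x₀) + 2f(x₁) + 2f(x₂) + ... + f(xₙ)]

x_0 = 1.5000, f(x_0) = 3.250000, coefficient = 1
x_1 = 1.7500, f(x_1) = 4.062500, coefficient = 2
x_2 = 2.0000, f(x_2) = 5.000000, coefficient = 2
x_3 = 2.2500, f(x_3) = 6.062500, coefficient = 2
x_4 = 2.5000, f(x_4) = 7.250000, coefficient = 2
x_5 = 2.7500, f(x_5) = 8.562500, coefficient = 2
x_6 = 3.0000, f(x_6) = 10.000000, coefficient = 2
x_7 = 3.2500, f(x_7) = 11.562500, coefficient = 2
x_8 = 3.5000, f(x_8) = 13.250000, coefficient = 2
x_9 = 3.7500, f(x_9) = 15.062500, coefficient = 2
x_10 = 4.0000, f(x_10) = 17.000000, coefficient = 1

I ≈ (0.250000/2) × 181.875000 = 22.734375
Exact value: 22.708333
Error: 0.026042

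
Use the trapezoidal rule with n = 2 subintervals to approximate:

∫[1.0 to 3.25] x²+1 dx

f(x) = x²+1
a = 1.0, b = 3.25, n = 2
h = (b - a)/n = 1.125000

Trapezoidal rule: (h/2)[f(x₀) + 2f(x₁) + 2f(x₂) + ... + f(xₙ)]

x_0 = 1.0000, f(x_0) = 2.000000, coefficient = 1
x_1 = 2.1250, f(x_1) = 5.515625, coefficient = 2
x_2 = 3.2500, f(x_2) = 11.562500, coefficient = 1

I ≈ (1.125000/2) × 24.593750 = 13.833984
Exact value: 13.359375
Error: 0.474609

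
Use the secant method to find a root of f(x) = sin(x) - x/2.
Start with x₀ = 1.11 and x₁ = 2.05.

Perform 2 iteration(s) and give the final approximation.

f(x) = sin(x) - x/2
x₀ = 1.11, x₁ = 2.05

Secant formula: x_{n+1} = x_n - f(x_n)(x_n - x_{n-1})/(f(x_n) - f(x_{n-1}))

Iteration 1:
  f(1.110000) = 0.340699
  f(2.050000) = -0.137638
  x_2 = 2.050000 - (-0.137638)×(2.050000 - 1.110000)/(-0.137638 - 0.340699)
       = 1.779522
Iteration 2:
  f(2.050000) = -0.137638
  f(1.779522) = 0.088535
  x_3 = 1.779522 - 0.088535×(1.779522 - 2.050000)/(0.088535 - (-0.137638))
       = 1.885400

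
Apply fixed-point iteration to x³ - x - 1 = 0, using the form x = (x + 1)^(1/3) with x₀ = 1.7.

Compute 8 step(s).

Equation: x³ - x - 1 = 0
Fixed-point form: x = (x + 1)^(1/3)
x₀ = 1.7

x_1 = g(1.700000) = 1.392477
x_2 = g(1.392477) = 1.337465
x_3 = g(1.337465) = 1.327135
x_4 = g(1.327135) = 1.325177
x_5 = g(1.325177) = 1.324805
x_6 = g(1.324805) = 1.324735
x_7 = g(1.324735) = 1.324721
x_8 = g(1.324721) = 1.324719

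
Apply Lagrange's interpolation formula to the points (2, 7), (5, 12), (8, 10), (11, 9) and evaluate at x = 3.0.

Lagrange interpolation formula:
P(x) = Σ yᵢ × Lᵢ(x)
where Lᵢ(x) = Π_{j≠i} (x - xⱼ)/(xᵢ - xⱼ)

L_0(3.0) = (3.0 - 5)/(2 - 5) × (3.0 - 8)/(2 - 8) × (3.0 - 11)/(2 - 11) = 0.493827
L_1(3.0) = (3.0 - 2)/(5 - 2) × (3.0 - 8)/(5 - 8) × (3.0 - 11)/(5 - 11) = 0.740741
L_2(3.0) = (3.0 - 2)/(8 - 2) × (3.0 - 5)/(8 - 5) × (3.0 - 11)/(8 - 11) = -0.296296
L_3(3.0) = (3.0 - 2)/(11 - 2) × (3.0 - 5)/(11 - 5) × (3.0 - 8)/(11 - 8) = 0.061728

P(3.0) = 7×L_0(3.0) + 12×L_1(3.0) + 10×L_2(3.0) + 9×L_3(3.0)
P(3.0) = 9.938272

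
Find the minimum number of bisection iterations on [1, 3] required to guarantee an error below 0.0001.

We need (b-a)/2^n ≤ 0.0001
(3 - 1)/2^n ≤ 0.0001
2/2^n ≤ 0.0001
2^n ≥ 20000
n ≥ log₂(20000) = 14.29
n ≥ 15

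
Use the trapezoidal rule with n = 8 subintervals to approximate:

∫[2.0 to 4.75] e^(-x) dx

f(x) = e^(-x)
a = 2.0, b = 4.75, n = 8
h = (b - a)/n = 0.343750

Trapezoidal rule: (h/2)[f(x₀) + 2f(x₁) + 2f(x₂) + ... + f(xₙ)]

x_0 = 2.0000, f(x_0) = 0.135335, coefficient = 1
x_1 = 2.3438, f(x_1) = 0.095967, coefficient = 2
x_2 = 2.6875, f(x_2) = 0.068051, coefficient = 2
x_3 = 3.0312, f(x_3) = 0.048255, coefficient = 2
x_4 = 3.3750, f(x_4) = 0.034218, coefficient = 2
x_5 = 3.7188, f(x_5) = 0.024264, coefficient = 2
x_6 = 4.0625, f(x_6) = 0.017206, coefficient = 2
x_7 = 4.4062, f(x_7) = 0.012201, coefficient = 2
x_8 = 4.7500, f(x_8) = 0.008652, coefficient = 1

I ≈ (0.343750/2) × 0.744312 = 0.127929
Exact value: 0.126684
Error: 0.001245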